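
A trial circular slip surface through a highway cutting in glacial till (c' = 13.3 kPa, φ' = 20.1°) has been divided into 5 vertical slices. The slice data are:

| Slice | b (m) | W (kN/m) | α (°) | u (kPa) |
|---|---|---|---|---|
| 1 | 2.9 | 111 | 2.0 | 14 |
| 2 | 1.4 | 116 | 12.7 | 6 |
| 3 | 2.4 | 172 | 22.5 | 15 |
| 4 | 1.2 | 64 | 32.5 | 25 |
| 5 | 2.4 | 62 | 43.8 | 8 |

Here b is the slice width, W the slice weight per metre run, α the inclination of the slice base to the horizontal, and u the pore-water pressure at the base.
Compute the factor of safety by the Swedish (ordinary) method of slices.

Ordinary method of slices: FS = Σ[c'·Δl_i + (W_i cosα_i − u_i·Δl_i)·tanφ'] / Σ W_i sinα_i, with Δl_i = b_i / cosα_i.
Slice 1: Δl = 2.9/cos2.0° = 2.902 m; N'_1 = 111·cos2.0° − 14·2.902 = 70.3; c'Δl = 38.59; W sinα = 3.9
Slice 2: Δl = 1.4/cos12.7° = 1.435 m; N'_2 = 116·cos12.7° − 6·1.435 = 104.6; c'Δl = 19.09; W sinα = 25.5
Slice 3: Δl = 2.4/cos22.5° = 2.598 m; N'_3 = 172·cos22.5° − 15·2.598 = 119.9; c'Δl = 34.55; W sinα = 65.8
Slice 4: Δl = 1.2/cos32.5° = 1.423 m; N'_4 = 64·cos32.5° − 25·1.423 = 18.4; c'Δl = 18.92; W sinα = 34.4
Slice 5: Δl = 2.4/cos43.8° = 3.325 m; N'_5 = 62·cos43.8° − 8·3.325 = 18.1; c'Δl = 44.23; W sinα = 42.9
Σc'Δl = 155.4 kN/m; ΣN' = 331.4 kN/m; ΣW sinα = 172.5 kN/m
Resisting = 155.4 + 331.4·tan20.1° = 155.4 + 121.3 = 276.6 kN/m
FS = 276.6 / 172.5 = 1.604

FS = 1.60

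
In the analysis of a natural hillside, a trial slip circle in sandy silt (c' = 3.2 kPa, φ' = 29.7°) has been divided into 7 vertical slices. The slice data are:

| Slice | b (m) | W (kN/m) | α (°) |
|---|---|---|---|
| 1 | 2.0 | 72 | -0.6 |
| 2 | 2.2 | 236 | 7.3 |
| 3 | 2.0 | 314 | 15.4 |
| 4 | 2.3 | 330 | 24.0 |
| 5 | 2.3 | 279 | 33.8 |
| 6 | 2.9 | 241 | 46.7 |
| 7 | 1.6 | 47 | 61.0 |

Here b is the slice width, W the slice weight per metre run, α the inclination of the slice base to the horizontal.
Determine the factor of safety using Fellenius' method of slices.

Ordinary method of slices: FS = Σ[c'·Δl_i + (W_i cosα_i)·tanφ'] / Σ W_i sinα_i, with Δl_i = b_i / cosα_i.
Slice 1: Δl = 2.0/cos(-0.6°) = 2.000 m; N'_1 = 72·cos(-0.6°) = 72.0; c'Δl = 6.40; W sinα = -0.8
Slice 2: Δl = 2.2/cos7.3° = 2.218 m; N'_2 = 236·cos7.3° = 234.1; c'Δl = 7.10; W sinα = 30.0
Slice 3: Δl = 2.0/cos15.4° = 2.074 m; N'_3 = 314·cos15.4° = 302.7; c'Δl = 6.64; W sinα = 83.4
Slice 4: Δl = 2.3/cos24.0° = 2.518 m; N'_4 = 330·cos24.0° = 301.5; c'Δl = 8.06; W sinα = 134.2
Slice 5: Δl = 2.3/cos33.8° = 2.768 m; N'_5 = 279·cos33.8° = 231.8; c'Δl = 8.86; W sinα = 155.2
Slice 6: Δl = 2.9/cos46.7° = 4.229 m; N'_6 = 241·cos46.7° = 165.3; c'Δl = 13.53; W sinα = 175.4
Slice 7: Δl = 1.6/cos61.0° = 3.300 m; N'_7 = 47·cos61.0° = 22.8; c'Δl = 10.56; W sinα = 41.1
Σc'Δl = 61.1 kN/m; ΣN' = 1330.2 kN/m; ΣW sinα = 618.5 kN/m
Resisting = 61.1 + 1330.2·tan29.7° = 61.1 + 758.7 = 819.9 kN/m
FS = 819.9 / 618.5 = 1.325

FS = 1.33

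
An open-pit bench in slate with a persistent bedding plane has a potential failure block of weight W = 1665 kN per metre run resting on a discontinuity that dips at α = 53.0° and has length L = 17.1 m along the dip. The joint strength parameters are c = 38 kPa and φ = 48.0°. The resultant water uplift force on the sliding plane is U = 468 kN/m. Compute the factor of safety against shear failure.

Resolving the block weight along and normal to the plane and applying the Mohr–Coulomb strength on the joint:
N' = W cosα − U = 1665·cos53.0° − 468 = 534.0 kN/m
Driving force T = W sinα = 1665·sin53.0° = 1329.7 kN/m
Resisting force R = c·L + N'·tanφ = 38·17.1 + 534.0·tan48.0° = 649.8 + 593.1 = 1242.9 kN/m
FS = R / T = 1242.9 / 1329.7 = 0.935

FS = 0.93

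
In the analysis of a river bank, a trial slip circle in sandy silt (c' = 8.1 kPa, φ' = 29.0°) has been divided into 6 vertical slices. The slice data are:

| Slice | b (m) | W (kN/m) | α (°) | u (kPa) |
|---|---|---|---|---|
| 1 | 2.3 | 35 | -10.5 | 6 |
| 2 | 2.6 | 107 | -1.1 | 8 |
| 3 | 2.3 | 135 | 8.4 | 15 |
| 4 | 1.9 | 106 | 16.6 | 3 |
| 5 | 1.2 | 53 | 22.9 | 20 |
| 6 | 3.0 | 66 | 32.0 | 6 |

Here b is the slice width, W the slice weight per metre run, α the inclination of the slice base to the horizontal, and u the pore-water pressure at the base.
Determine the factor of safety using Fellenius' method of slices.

Ordinary method of slices: FS = Σ[c'·Δl_i + (W_i cosα_i − u_i·Δl_i)·tanφ'] / Σ W_i sinα_i, with Δl_i = b_i / cosα_i.
Slice 1: Δl = 2.3/cos(-10.5°) = 2.339 m; N'_1 = 35·cos(-10.5°) − 6·2.339 = 20.4; c'Δl = 18.95; W sinα = -6.4
Slice 2: Δl = 2.6/cos(-1.1°) = 2.600 m; N'_2 = 107·cos(-1.1°) − 8·2.600 = 86.2; c'Δl = 21.06; W sinα = -2.1
Slice 3: Δl = 2.3/cos8.4° = 2.325 m; N'_3 = 135·cos8.4° − 15·2.325 = 98.7; c'Δl = 18.83; W sinα = 19.7
Slice 4: Δl = 1.9/cos16.6° = 1.983 m; N'_4 = 106·cos16.6° − 3·1.983 = 95.6; c'Δl = 16.06; W sinα = 30.3
Slice 5: Δl = 1.2/cos22.9° = 1.303 m; N'_5 = 53·cos22.9° − 20·1.303 = 22.8; c'Δl = 10.55; W sinα = 20.6
Slice 6: Δl = 3.0/cos32.0° = 3.538 m; N'_6 = 66·cos32.0° − 6·3.538 = 34.7; c'Δl = 28.65; W sinα = 35.0
Σc'Δl = 114.1 kN/m; ΣN' = 358.4 kN/m; ΣW sinα = 97.2 kN/m
Resisting = 114.1 + 358.4·tan29.0° = 114.1 + 198.7 = 312.8 kN/m
FS = 312.8 / 97.2 = 3.219

FS = 3.22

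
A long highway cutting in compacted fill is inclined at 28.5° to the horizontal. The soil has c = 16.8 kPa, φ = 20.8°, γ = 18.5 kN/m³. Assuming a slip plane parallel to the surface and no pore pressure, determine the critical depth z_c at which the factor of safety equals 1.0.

z_c = 7.21 m

Setting FS = 1.00 in FS = [c + γz cos²β tanφ] / [γz sinβ cosβ] and solving for z:
z = c / [γ cosβ (FS·sinβ − cosβ·tanφ)]
  = 16.8 / [18.5·cos28.5°·(1.00·sin28.5° − cos28.5°·tan20.8°)]
  = 16.8 / [18.5·0.8788·(1.00·0.4772 − 0.8788·0.3799)]
  = 16.8 / 2.3302 = 7.210 m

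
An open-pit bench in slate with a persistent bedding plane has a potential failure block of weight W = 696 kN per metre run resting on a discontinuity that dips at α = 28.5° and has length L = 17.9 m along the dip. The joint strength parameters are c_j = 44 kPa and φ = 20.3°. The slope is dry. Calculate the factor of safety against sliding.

Resolving the block weight along and normal to the plane and applying the Mohr–Coulomb strength on the joint:
N' = W cosα = 696·cos28.5° = 611.7 kN/m
Driving force T = W sinα = 696·sin28.5° = 332.1 kN/m
Resisting force R = c_j·L + N'·tanφ = 44·17.9 + 611.7·tan20.3° = 787.6 + 226.3 = 1013.9 kN/m
FS = R / T = 1013.9 / 332.1 = 3.053

FS = 3.05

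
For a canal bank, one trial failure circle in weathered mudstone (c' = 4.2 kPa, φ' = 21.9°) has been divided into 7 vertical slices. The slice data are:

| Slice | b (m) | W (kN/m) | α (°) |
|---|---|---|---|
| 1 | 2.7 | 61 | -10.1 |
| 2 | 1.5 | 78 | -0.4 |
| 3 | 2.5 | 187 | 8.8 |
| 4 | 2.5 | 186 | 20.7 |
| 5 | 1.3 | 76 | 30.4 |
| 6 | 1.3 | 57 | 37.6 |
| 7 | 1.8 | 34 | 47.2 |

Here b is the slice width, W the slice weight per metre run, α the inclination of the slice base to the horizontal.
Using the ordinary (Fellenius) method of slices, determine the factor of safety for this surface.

FS = 1.75

Ordinary method of slices: FS = Σ[c'·Δl_i + (W_i cosα_i)·tanφ'] / Σ W_i sinα_i, with Δl_i = b_i / cosα_i.
Slice 1: Δl = 2.7/cos(-10.1°) = 2.743 m; N'_1 = 61·cos(-10.1°) = 60.1; c'Δl = 11.52; W sinα = -10.7
Slice 2: Δl = 1.5/cos(-0.4°) = 1.500 m; N'_2 = 78·cos(-0.4°) = 78.0; c'Δl = 6.30; W sinα = -0.5
Slice 3: Δl = 2.5/cos8.8° = 2.530 m; N'_3 = 187·cos8.8° = 184.8; c'Δl = 10.63; W sinα = 28.6
Slice 4: Δl = 2.5/cos20.7° = 2.673 m; N'_4 = 186·cos20.7° = 174.0; c'Δl = 11.22; W sinα = 65.7
Slice 5: Δl = 1.3/cos30.4° = 1.507 m; N'_5 = 76·cos30.4° = 65.6; c'Δl = 6.33; W sinα = 38.5
Slice 6: Δl = 1.3/cos37.6° = 1.641 m; N'_6 = 57·cos37.6° = 45.2; c'Δl = 6.89; W sinα = 34.8
Slice 7: Δl = 1.8/cos47.2° = 2.649 m; N'_7 = 34·cos47.2° = 23.1; c'Δl = 11.13; W sinα = 24.9
Σc'Δl = 64.0 kN/m; ΣN' = 630.7 kN/m; ΣW sinα = 181.3 kN/m
Resisting = 64.0 + 630.7·tan21.9° = 64.0 + 253.5 = 317.5 kN/m
FS = 317.5 / 181.3 = 1.751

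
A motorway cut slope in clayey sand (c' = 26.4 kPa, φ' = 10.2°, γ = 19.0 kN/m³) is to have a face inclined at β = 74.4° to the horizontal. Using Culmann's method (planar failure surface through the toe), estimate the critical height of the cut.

H_c = 9.33 m

Culmann's analysis gives the critical failure plane at α_cr = (β + φ')/2 = (74.4 + 10.2)/2 = 42.3°, and the critical height
H_c = (4c'/γ) · sinβ cosφ' / [1 − cos(β − φ')]
    = (4·26.4/19.0) · sin74.4°·cos10.2° / [1 − cos(64.2°)]
    = 5.558 · 0.9632·0.9842 / [1 − 0.4352]
    = 5.558 · 0.9479 / 0.5648
    = 9.33 m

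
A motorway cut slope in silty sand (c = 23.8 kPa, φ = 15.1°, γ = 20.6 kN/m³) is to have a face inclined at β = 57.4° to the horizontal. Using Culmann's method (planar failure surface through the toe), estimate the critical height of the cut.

Culmann's analysis gives the critical failure plane at α_cr = (β + φ)/2 = (57.4 + 15.1)/2 = 36.2°, and the critical height
H_c = (4c/γ) · sinβ cosφ / [1 − cos(β − φ)]
    = (4·23.8/20.6) · sin57.4°·cos15.1° / [1 − cos(42.3°)]
    = 4.621 · 0.8425·0.9655 / [1 − 0.7396]
    = 4.621 · 0.8134 / 0.2604
    = 14.44 m

H_c = 14.44 m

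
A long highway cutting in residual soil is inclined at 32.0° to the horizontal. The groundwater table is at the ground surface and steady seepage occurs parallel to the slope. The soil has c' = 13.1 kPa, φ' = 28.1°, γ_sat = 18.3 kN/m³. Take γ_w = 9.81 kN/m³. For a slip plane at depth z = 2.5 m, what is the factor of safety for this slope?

FS = 1.03

With seepage parallel to the slope and the water table at the surface, the effective normal stress on the slip plane uses the buoyant unit weight γ' = γ_sat − γ_w while the driving shear stress uses γ_sat:
FS = [c' + γ' z cos²β tanφ'] / [γ_sat z sinβ cosβ]
γ' = 18.3 − 9.81 = 8.49 kN/m³
Numerator = 13.1 + 8.49·2.5·cos²32.0°·tan28.1° = 13.1 + 8.49·2.5·0.7192·0.5340 = 21.251 kPa
Denominator = 18.3·2.5·sin32.0°·cos32.0° = 18.3·2.5·0.5299·0.8480 = 20.560 kPa
FS = 21.251 / 20.560 = 1.034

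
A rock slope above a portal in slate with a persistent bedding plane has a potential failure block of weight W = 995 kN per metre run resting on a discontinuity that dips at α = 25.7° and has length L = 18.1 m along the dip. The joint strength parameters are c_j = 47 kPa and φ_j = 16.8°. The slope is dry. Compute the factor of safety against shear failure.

FS = 2.60

Resolving the block weight along and normal to the plane and applying the Mohr–Coulomb strength on the joint:
N' = W cosα = 995·cos25.7° = 896.6 kN/m
Driving force T = W sinα = 995·sin25.7° = 431.5 kN/m
Resisting force R = c_j·L + N'·tanφ_j = 47·18.1 + 896.6·tan16.8° = 850.7 + 270.7 = 1121.4 kN/m
FS = R / T = 1121.4 / 431.5 = 2.599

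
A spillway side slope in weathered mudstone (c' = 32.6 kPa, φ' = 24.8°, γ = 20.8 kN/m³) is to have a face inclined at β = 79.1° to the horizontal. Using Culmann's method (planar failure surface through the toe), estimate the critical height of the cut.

H_c = 13.42 m

Culmann's analysis gives the critical failure plane at α_cr = (β + φ')/2 = (79.1 + 24.8)/2 = 51.9°, and the critical height
H_c = (4c'/γ) · sinβ cosφ' / [1 − cos(β − φ')]
    = (4·32.6/20.8) · sin79.1°·cos24.8° / [1 − cos(54.3°)]
    = 6.269 · 0.9820·0.9078 / [1 − 0.5835]
    = 6.269 · 0.8914 / 0.4165
    = 13.42 m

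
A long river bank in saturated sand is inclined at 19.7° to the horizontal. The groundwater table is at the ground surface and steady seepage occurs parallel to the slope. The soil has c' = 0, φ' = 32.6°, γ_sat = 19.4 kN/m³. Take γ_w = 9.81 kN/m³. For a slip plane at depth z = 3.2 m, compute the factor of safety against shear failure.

With seepage parallel to the slope and the water table at the surface, the effective normal stress on the slip plane uses the buoyant unit weight γ' = γ_sat − γ_w while the driving shear stress uses γ_sat:
FS = [c' + γ' z cos²β tanφ'] / [γ_sat z sinβ cosβ]
(For c' = 0 this reduces to FS = (γ'/γ_sat)·tanφ'/tanβ.)
γ' = 19.4 − 9.81 = 9.59 kN/m³
Numerator = 0.0 + 9.59·3.2·cos²19.7°·tan32.6° = 0.0 + 9.59·3.2·0.8864·0.6395 = 17.396 kPa
Denominator = 19.4·3.2·sin19.7°·cos19.7° = 19.4·3.2·0.3371·0.9415 = 19.702 kPa
FS = 17.396 / 19.702 = 0.883

FS = 0.88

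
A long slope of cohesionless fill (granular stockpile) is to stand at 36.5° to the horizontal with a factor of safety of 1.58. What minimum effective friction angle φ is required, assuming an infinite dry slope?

FS = tanφ/tanβ ⇒ tanφ = FS · tanβ = 1.58 · tan36.5° = 1.1691
φ = arctan(1.1691) = 49.46°

φ = 49.5°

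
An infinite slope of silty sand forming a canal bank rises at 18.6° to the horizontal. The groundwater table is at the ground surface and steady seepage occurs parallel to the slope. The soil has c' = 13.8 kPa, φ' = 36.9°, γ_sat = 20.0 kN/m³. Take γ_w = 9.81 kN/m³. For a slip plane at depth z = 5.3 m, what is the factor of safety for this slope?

With seepage parallel to the slope and the water table at the surface, the effective normal stress on the slip plane uses the buoyant unit weight γ' = γ_sat − γ_w while the driving shear stress uses γ_sat:
FS = [c' + γ' z cos²β tanφ'] / [γ_sat z sinβ cosβ]
γ' = 20.0 − 9.81 = 10.19 kN/m³
Numerator = 13.8 + 10.19·5.3·cos²18.6°·tan36.9° = 13.8 + 10.19·5.3·0.8983·0.7508 = 50.224 kPa
Denominator = 20.0·5.3·sin18.6°·cos18.6° = 20.0·5.3·0.3190·0.9478 = 32.044 kPa
FS = 50.224 / 32.044 = 1.567

FS = 1.57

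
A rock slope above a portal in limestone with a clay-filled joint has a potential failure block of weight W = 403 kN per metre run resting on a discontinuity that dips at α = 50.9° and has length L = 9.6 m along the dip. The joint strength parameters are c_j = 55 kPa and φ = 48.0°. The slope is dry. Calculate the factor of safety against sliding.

Resolving the block weight along and normal to the plane and applying the Mohr–Coulomb strength on the joint:
N' = W cosα = 403·cos50.9° = 254.2 kN/m
Driving force T = W sinα = 403·sin50.9° = 312.7 kN/m
Resisting force R = c_j·L + N'·tanφ = 55·9.6 + 254.2·tan48.0° = 528.0 + 282.3 = 810.3 kN/m
FS = R / T = 810.3 / 312.7 = 2.591

FS = 2.59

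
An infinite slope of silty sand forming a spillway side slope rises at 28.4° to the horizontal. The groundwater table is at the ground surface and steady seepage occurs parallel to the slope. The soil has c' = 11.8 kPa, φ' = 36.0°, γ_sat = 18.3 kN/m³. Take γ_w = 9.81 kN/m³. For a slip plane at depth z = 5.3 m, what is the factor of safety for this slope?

With seepage parallel to the slope and the water table at the surface, the effective normal stress on the slip plane uses the buoyant unit weight γ' = γ_sat − γ_w while the driving shear stress uses γ_sat:
FS = [c' + γ' z cos²β tanφ'] / [γ_sat z sinβ cosβ]
γ' = 18.3 − 9.81 = 8.49 kN/m³
Numerator = 11.8 + 8.49·5.3·cos²28.4°·tan36.0° = 11.8 + 8.49·5.3·0.7738·0.7265 = 37.097 kPa
Denominator = 18.3·5.3·sin28.4°·cos28.4° = 18.3·5.3·0.4756·0.8796 = 40.579 kPa
FS = 37.097 / 40.579 = 0.914

FS = 0.91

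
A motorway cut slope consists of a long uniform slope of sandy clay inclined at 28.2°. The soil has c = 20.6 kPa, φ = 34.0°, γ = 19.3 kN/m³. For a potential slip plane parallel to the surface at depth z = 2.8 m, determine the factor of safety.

FS = 2.17

For an infinite slope with a slip plane parallel to the surface (no pore pressure): FS = [c + γz cos²β tanφ] / [γz sinβ cosβ].
γz = 19.3·2.8 = 54.04 kN/m²
Numerator = 20.6 + 54.04·cos²28.2°·tan34.0° = 20.6 + 54.04·0.7767·0.6745 = 48.911 kPa
Denominator = 54.04·sin28.2°·cos28.2° = 54.04·0.4726·0.8813 = 22.506 kPa
FS = 48.911 / 22.506 = 2.173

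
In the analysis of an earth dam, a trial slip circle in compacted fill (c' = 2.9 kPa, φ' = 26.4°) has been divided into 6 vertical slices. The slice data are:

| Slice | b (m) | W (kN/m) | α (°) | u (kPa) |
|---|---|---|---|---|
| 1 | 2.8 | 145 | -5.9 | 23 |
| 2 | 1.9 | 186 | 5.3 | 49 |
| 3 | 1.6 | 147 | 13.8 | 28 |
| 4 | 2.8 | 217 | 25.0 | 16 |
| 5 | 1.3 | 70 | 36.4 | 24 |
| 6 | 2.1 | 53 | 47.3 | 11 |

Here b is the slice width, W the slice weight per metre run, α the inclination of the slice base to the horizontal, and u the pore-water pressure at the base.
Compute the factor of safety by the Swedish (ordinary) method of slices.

Ordinary method of slices: FS = Σ[c'·Δl_i + (W_i cosα_i − u_i·Δl_i)·tanφ'] / Σ W_i sinα_i, with Δl_i = b_i / cosα_i.
Slice 1: Δl = 2.8/cos(-5.9°) = 2.815 m; N'_1 = 145·cos(-5.9°) − 23·2.815 = 79.5; c'Δl = 8.16; W sinα = -14.9
Slice 2: Δl = 1.9/cos5.3° = 1.908 m; N'_2 = 186·cos5.3° − 49·1.908 = 91.7; c'Δl = 5.53; W sinα = 17.2
Slice 3: Δl = 1.6/cos13.8° = 1.648 m; N'_3 = 147·cos13.8° − 28·1.648 = 96.6; c'Δl = 4.78; W sinα = 35.1
Slice 4: Δl = 2.8/cos25.0° = 3.089 m; N'_4 = 217·cos25.0° − 16·3.089 = 147.2; c'Δl = 8.96; W sinα = 91.7
Slice 5: Δl = 1.3/cos36.4° = 1.615 m; N'_5 = 70·cos36.4° − 24·1.615 = 17.6; c'Δl = 4.68; W sinα = 41.5
Slice 6: Δl = 2.1/cos47.3° = 3.097 m; N'_6 = 53·cos47.3° − 11·3.097 = 1.9; c'Δl = 8.98; W sinα = 39.0
Σc'Δl = 41.1 kN/m; ΣN' = 434.5 kN/m; ΣW sinα = 209.5 kN/m
Resisting = 41.1 + 434.5·tan26.4° = 41.1 + 215.7 = 256.8 kN/m
FS = 256.8 / 209.5 = 1.226

FS = 1.23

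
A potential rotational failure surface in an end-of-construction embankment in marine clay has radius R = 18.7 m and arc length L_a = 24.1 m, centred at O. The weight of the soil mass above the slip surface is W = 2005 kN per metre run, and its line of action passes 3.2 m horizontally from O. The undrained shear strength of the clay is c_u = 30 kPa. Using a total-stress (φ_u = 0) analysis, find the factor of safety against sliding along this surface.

Taking moments about the centre O, the resisting moment is provided by the undrained shear strength acting along the arc:
M_R = c_u·L_a·R = 30·24.10·18.7 = 13520.1 kN·m/m
M_D = W·d = 2005·3.2 = 6416.0 kN·m/m
FS = M_R / M_D = 13520.1 / 6416.0 = 2.107

FS = 2.11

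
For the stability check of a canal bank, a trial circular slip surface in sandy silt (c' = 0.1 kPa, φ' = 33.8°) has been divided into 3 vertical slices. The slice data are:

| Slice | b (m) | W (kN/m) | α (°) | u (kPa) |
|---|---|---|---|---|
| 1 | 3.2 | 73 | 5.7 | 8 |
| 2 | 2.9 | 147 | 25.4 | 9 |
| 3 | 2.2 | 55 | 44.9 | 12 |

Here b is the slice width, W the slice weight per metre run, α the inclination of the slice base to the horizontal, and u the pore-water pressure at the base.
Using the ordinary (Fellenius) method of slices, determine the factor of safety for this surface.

FS = 0.94

Ordinary method of slices: FS = Σ[c'·Δl_i + (W_i cosα_i − u_i·Δl_i)·tanφ'] / Σ W_i sinα_i, with Δl_i = b_i / cosα_i.
Slice 1: Δl = 3.2/cos5.7° = 3.216 m; N'_1 = 73·cos5.7° − 8·3.216 = 46.9; c'Δl = 0.32; W sinα = 7.3
Slice 2: Δl = 2.9/cos25.4° = 3.210 m; N'_2 = 147·cos25.4° − 9·3.210 = 103.9; c'Δl = 0.32; W sinα = 63.1
Slice 3: Δl = 2.2/cos44.9° = 3.106 m; N'_3 = 55·cos44.9° − 12·3.106 = 1.7; c'Δl = 0.31; W sinα = 38.8
Σc'Δl = 1.0 kN/m; ΣN' = 152.5 kN/m; ΣW sinα = 109.1 kN/m
Resisting = 1.0 + 152.5·tan33.8° = 1.0 + 102.1 = 103.0 kN/m
FS = 103.0 / 109.1 = 0.944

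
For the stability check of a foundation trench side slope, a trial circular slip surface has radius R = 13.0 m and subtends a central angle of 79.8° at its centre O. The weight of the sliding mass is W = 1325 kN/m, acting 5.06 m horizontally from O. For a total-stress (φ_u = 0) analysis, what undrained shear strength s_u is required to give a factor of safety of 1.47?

FS = s_u·L_a·R / (W·d), so s_u = FS·W·d / (L_a·R).
Arc length L_a = R·θ = 13.0·(79.8°·π/180) = 13.0·1.3928 = 18.11 m
s_u = 1.47·1325·5.06 / (18.11·13.0) = 9855.6 / 235.38 = 41.87 kPa

s_u = 41.9 kPa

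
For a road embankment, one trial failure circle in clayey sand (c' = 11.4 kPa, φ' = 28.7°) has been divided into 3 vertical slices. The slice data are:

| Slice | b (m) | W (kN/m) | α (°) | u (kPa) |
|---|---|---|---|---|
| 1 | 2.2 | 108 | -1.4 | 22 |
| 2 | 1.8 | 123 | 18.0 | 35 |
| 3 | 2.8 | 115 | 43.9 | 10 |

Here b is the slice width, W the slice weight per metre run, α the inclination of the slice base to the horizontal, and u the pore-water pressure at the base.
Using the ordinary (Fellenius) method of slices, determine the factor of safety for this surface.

FS = 1.52

Ordinary method of slices: FS = Σ[c'·Δl_i + (W_i cosα_i − u_i·Δl_i)·tanφ'] / Σ W_i sinα_i, with Δl_i = b_i / cosα_i.
Slice 1: Δl = 2.2/cos(-1.4°) = 2.201 m; N'_1 = 108·cos(-1.4°) − 22·2.201 = 59.6; c'Δl = 25.09; W sinα = -2.6
Slice 2: Δl = 1.8/cos18.0° = 1.893 m; N'_2 = 123·cos18.0° − 35·1.893 = 50.7; c'Δl = 21.58; W sinα = 38.0
Slice 3: Δl = 2.8/cos43.9° = 3.886 m; N'_3 = 115·cos43.9° − 10·3.886 = 44.0; c'Δl = 44.30; W sinα = 79.7
Σc'Δl = 91.0 kN/m; ΣN' = 154.3 kN/m; ΣW sinα = 115.1 kN/m
Resisting = 91.0 + 154.3·tan28.7° = 91.0 + 84.5 = 175.4 kN/m
FS = 175.4 / 115.1 = 1.524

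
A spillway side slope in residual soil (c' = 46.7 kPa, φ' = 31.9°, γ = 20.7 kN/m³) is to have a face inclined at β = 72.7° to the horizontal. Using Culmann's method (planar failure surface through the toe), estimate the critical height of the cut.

H_c = 30.10 m

Culmann's analysis gives the critical failure plane at α_cr = (β + φ')/2 = (72.7 + 31.9)/2 = 52.3°, and the critical height
H_c = (4c'/γ) · sinβ cosφ' / [1 − cos(β − φ')]
    = (4·46.7/20.7) · sin72.7°·cos31.9° / [1 − cos(40.8°)]
    = 9.024 · 0.9548·0.8490 / [1 − 0.7570]
    = 9.024 · 0.8106 / 0.2430
    = 30.10 m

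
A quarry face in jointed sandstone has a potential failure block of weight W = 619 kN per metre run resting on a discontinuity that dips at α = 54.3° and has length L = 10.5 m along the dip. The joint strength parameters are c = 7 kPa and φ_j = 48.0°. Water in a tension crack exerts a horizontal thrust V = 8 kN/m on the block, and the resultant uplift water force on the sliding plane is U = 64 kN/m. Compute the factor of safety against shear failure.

FS = 0.78

Resolving the block weight along and normal to the plane and applying the Mohr–Coulomb strength on the joint:
N' = W cosα − U − V sinα = 619·cos54.3° − 64 − 8·sin54.3° = 290.7 kN/m
Driving force T = W sinα + V cosα = 619·sin54.3° + 8·cos54.3° = 507.3 kN/m
Resisting force R = c·L + N'·tanφ_j = 7·10.5 + 290.7·tan48.0° = 73.5 + 322.9 = 396.4 kN/m
FS = R / T = 396.4 / 507.3 = 0.781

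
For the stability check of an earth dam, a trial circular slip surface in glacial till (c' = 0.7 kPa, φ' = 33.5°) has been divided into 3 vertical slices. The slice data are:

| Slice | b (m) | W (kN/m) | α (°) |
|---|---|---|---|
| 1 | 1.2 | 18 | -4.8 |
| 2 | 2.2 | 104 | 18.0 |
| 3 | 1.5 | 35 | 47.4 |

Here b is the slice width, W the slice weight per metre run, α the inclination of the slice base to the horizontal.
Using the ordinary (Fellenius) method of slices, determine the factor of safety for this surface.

FS = 1.72

Ordinary method of slices: FS = Σ[c'·Δl_i + (W_i cosα_i)·tanφ'] / Σ W_i sinα_i, with Δl_i = b_i / cosα_i.
Slice 1: Δl = 1.2/cos(-4.8°) = 1.204 m; N'_1 = 18·cos(-4.8°) = 17.9; c'Δl = 0.84; W sinα = -1.5
Slice 2: Δl = 2.2/cos18.0° = 2.313 m; N'_2 = 104·cos18.0° = 98.9; c'Δl = 1.62; W sinα = 32.1
Slice 3: Δl = 1.5/cos47.4° = 2.216 m; N'_3 = 35·cos47.4° = 23.7; c'Δl = 1.55; W sinα = 25.8
Σc'Δl = 4.0 kN/m; ΣN' = 140.5 kN/m; ΣW sinα = 56.4 kN/m
Resisting = 4.0 + 140.5·tan33.5° = 4.0 + 93.0 = 97.0 kN/m
FS = 97.0 / 56.4 = 1.721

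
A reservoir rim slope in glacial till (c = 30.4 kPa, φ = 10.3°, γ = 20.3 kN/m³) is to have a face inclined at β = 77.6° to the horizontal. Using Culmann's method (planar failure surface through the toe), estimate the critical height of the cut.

Culmann's analysis gives the critical failure plane at α_cr = (β + φ)/2 = (77.6 + 10.3)/2 = 43.9°, and the critical height
H_c = (4c/γ) · sinβ cosφ / [1 − cos(β − φ)]
    = (4·30.4/20.3) · sin77.6°·cos10.3° / [1 − cos(67.3°)]
    = 5.990 · 0.9767·0.9839 / [1 − 0.3859]
    = 5.990 · 0.9609 / 0.6141
    = 9.37 m

H_c = 9.37 m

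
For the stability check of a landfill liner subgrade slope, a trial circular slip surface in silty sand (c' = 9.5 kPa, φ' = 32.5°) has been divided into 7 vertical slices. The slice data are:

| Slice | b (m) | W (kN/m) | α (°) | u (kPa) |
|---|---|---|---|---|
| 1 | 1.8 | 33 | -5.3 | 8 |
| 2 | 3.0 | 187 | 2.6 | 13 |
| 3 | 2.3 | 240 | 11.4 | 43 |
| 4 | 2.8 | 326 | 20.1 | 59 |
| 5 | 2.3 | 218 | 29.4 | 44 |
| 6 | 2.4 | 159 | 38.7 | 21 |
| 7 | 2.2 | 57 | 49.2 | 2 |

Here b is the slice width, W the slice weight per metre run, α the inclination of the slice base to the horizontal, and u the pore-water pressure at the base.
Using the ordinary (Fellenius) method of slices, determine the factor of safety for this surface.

Ordinary method of slices: FS = Σ[c'·Δl_i + (W_i cosα_i − u_i·Δl_i)·tanφ'] / Σ W_i sinα_i, with Δl_i = b_i / cosα_i.
Slice 1: Δl = 1.8/cos(-5.3°) = 1.808 m; N'_1 = 33·cos(-5.3°) − 8·1.808 = 18.4; c'Δl = 17.17; W sinα = -3.0
Slice 2: Δl = 3.0/cos2.6° = 3.003 m; N'_2 = 187·cos2.6° − 13·3.003 = 147.8; c'Δl = 28.53; W sinα = 8.5
Slice 3: Δl = 2.3/cos11.4° = 2.346 m; N'_3 = 240·cos11.4° − 43·2.346 = 134.4; c'Δl = 22.29; W sinα = 47.4
Slice 4: Δl = 2.8/cos20.1° = 2.982 m; N'_4 = 326·cos20.1° − 59·2.982 = 130.2; c'Δl = 28.33; W sinα = 112.0
Slice 5: Δl = 2.3/cos29.4° = 2.640 m; N'_5 = 218·cos29.4° − 44·2.640 = 73.8; c'Δl = 25.08; W sinα = 107.0
Slice 6: Δl = 2.4/cos38.7° = 3.075 m; N'_6 = 159·cos38.7° − 21·3.075 = 59.5; c'Δl = 29.21; W sinα = 99.4
Slice 7: Δl = 2.2/cos49.2° = 3.367 m; N'_7 = 57·cos49.2° − 2·3.367 = 30.5; c'Δl = 31.99; W sinα = 43.1
Σc'Δl = 182.6 kN/m; ΣN' = 594.6 kN/m; ΣW sinα = 414.5 kN/m
Resisting = 182.6 + 594.6·tan32.5° = 182.6 + 378.8 = 561.4 kN/m
FS = 561.4 / 414.5 = 1.354

FS = 1.35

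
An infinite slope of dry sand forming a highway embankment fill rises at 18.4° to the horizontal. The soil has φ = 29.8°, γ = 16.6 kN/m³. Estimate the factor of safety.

FS = 1.72

For a dry cohesionless infinite slope the factor of safety is FS = tanφ / tanβ.
FS = tan29.8° / tan18.4° = 0.5727 / 0.3327 = 1.722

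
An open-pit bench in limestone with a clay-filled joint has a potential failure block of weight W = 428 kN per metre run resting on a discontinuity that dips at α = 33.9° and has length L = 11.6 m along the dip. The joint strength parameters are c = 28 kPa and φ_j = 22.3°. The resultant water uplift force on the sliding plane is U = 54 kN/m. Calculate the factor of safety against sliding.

Resolving the block weight along and normal to the plane and applying the Mohr–Coulomb strength on the joint:
N' = W cosα − U = 428·cos33.9° − 54 = 301.2 kN/m
Driving force T = W sinα = 428·sin33.9° = 238.7 kN/m
Resisting force R = c·L + N'·tanφ_j = 28·11.6 + 301.2·tan22.3° = 324.8 + 123.5 = 448.3 kN/m
FS = R / T = 448.3 / 238.7 = 1.878

FS = 1.88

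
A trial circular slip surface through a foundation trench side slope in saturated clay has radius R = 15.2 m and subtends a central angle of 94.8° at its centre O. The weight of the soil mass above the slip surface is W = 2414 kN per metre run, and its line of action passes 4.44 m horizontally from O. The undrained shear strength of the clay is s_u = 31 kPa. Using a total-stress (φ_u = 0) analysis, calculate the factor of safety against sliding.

Taking moments about the centre O, the resisting moment is provided by the undrained shear strength acting along the arc:
Arc length L_a = R·θ = 15.2·(94.8°·π/180) = 15.2·1.6546 = 25.15 m
M_R = s_u·L_a·R = 31·25.15·15.2 = 11850.4 kN·m/m
M_D = W·d = 2414·4.44 = 10718.2 kN·m/m
FS = M_R / M_D = 11850.4 / 10718.2 = 1.106

FS = 1.11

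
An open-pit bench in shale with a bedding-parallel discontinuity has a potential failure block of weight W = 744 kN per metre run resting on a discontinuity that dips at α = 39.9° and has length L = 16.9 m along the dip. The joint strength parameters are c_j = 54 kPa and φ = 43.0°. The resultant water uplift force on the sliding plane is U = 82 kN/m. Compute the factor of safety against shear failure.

FS = 2.87

Resolving the block weight along and normal to the plane and applying the Mohr–Coulomb strength on the joint:
N' = W cosα − U = 744·cos39.9° − 82 = 488.8 kN/m
Driving force T = W sinα = 744·sin39.9° = 477.2 kN/m
Resisting force R = c_j·L + N'·tanφ = 54·16.9 + 488.8·tan43.0° = 912.6 + 455.8 = 1368.4 kN/m
FS = R / T = 1368.4 / 477.2 = 2.867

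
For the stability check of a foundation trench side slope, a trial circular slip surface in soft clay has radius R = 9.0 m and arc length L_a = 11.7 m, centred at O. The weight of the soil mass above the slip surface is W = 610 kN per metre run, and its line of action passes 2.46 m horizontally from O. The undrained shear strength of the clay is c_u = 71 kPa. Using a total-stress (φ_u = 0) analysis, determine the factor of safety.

FS = 4.98

Taking moments about the centre O, the resisting moment is provided by the undrained shear strength acting along the arc:
M_R = c_u·L_a·R = 71·11.70·9.0 = 7476.3 kN·m/m
M_D = W·d = 610·2.46 = 1500.6 kN·m/m
FS = M_R / M_D = 7476.3 / 1500.6 = 4.982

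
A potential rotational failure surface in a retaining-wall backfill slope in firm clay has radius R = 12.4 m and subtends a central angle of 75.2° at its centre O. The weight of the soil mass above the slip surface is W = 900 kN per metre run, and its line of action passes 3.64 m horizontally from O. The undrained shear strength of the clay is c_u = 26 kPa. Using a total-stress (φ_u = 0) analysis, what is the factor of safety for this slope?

Taking moments about the centre O, the resisting moment is provided by the undrained shear strength acting along the arc:
Arc length L_a = R·θ = 12.4·(75.2°·π/180) = 12.4·1.3125 = 16.27 m
M_R = c_u·L_a·R = 26·16.27·12.4 = 5247.0 kN·m/m
M_D = W·d = 900·3.64 = 3276.0 kN·m/m
FS = M_R / M_D = 5247.0 / 3276.0 = 1.602

FS = 1.60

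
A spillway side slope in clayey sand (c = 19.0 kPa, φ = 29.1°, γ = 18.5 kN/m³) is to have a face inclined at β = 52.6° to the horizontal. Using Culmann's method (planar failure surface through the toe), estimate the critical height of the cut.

H_c = 34.38 m

Culmann's analysis gives the critical failure plane at α_cr = (β + φ)/2 = (52.6 + 29.1)/2 = 40.9°, and the critical height
H_c = (4c/γ) · sinβ cosφ / [1 − cos(β − φ)]
    = (4·19.0/18.5) · sin52.6°·cos29.1° / [1 − cos(23.5°)]
    = 4.108 · 0.7944·0.8738 / [1 − 0.9171]
    = 4.108 · 0.6941 / 0.0829
    = 34.38 m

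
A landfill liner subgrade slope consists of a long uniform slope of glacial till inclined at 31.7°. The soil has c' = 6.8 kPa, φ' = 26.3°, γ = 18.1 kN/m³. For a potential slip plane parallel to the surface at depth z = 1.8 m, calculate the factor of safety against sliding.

For an infinite slope with a slip plane parallel to the surface (no pore pressure): FS = [c' + γz cos²β tanφ'] / [γz sinβ cosβ].
γz = 18.1·1.8 = 32.58 kN/m²
Numerator = 6.8 + 32.58·cos²31.7°·tan26.3° = 6.8 + 32.58·0.7239·0.4942 = 18.456 kPa
Denominator = 32.58·sin31.7°·cos31.7° = 32.58·0.5255·0.8508 = 14.566 kPa
FS = 18.456 / 14.566 = 1.267

FS = 1.27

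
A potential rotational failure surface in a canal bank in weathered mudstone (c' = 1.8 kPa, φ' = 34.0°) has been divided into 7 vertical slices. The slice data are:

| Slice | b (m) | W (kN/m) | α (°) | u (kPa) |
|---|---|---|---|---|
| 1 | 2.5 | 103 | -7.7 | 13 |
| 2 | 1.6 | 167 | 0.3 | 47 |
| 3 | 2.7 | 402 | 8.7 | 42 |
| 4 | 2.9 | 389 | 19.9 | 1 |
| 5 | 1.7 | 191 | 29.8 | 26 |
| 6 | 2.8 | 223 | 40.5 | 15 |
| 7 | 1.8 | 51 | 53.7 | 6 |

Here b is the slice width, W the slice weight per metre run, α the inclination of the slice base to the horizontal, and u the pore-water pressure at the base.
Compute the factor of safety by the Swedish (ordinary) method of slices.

FS = 1.60

Ordinary method of slices: FS = Σ[c'·Δl_i + (W_i cosα_i − u_i·Δl_i)·tanφ'] / Σ W_i sinα_i, with Δl_i = b_i / cosα_i.
Slice 1: Δl = 2.5/cos(-7.7°) = 2.523 m; N'_1 = 103·cos(-7.7°) − 13·2.523 = 69.3; c'Δl = 4.54; W sinα = -13.8
Slice 2: Δl = 1.6/cos0.3° = 1.600 m; N'_2 = 167·cos0.3° − 47·1.600 = 91.8; c'Δl = 2.88; W sinα = 0.9
Slice 3: Δl = 2.7/cos8.7° = 2.731 m; N'_3 = 402·cos8.7° − 42·2.731 = 282.7; c'Δl = 4.92; W sinα = 60.8
Slice 4: Δl = 2.9/cos19.9° = 3.084 m; N'_4 = 389·cos19.9° − 1·3.084 = 362.7; c'Δl = 5.55; W sinα = 132.4
Slice 5: Δl = 1.7/cos29.8° = 1.959 m; N'_5 = 191·cos29.8° − 26·1.959 = 114.8; c'Δl = 3.53; W sinα = 94.9
Slice 6: Δl = 2.8/cos40.5° = 3.682 m; N'_6 = 223·cos40.5° − 15·3.682 = 114.3; c'Δl = 6.63; W sinα = 144.8
Slice 7: Δl = 1.8/cos53.7° = 3.040 m; N'_7 = 51·cos53.7° − 6·3.040 = 11.9; c'Δl = 5.47; W sinα = 41.1
Σc'Δl = 33.5 kN/m; ΣN' = 1047.5 kN/m; ΣW sinα = 461.1 kN/m
Resisting = 33.5 + 1047.5·tan34.0° = 33.5 + 706.6 = 740.1 kN/m
FS = 740.1 / 461.1 = 1.605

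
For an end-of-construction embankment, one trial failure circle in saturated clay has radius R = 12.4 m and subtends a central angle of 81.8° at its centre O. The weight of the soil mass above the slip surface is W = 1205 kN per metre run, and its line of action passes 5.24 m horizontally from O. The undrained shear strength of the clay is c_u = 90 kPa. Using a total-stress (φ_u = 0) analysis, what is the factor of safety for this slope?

FS = 3.13

Taking moments about the centre O, the resisting moment is provided by the undrained shear strength acting along the arc:
Arc length L_a = R·θ = 12.4·(81.8°·π/180) = 12.4·1.4277 = 17.70 m
M_R = c_u·L_a·R = 90·17.70·12.4 = 19756.8 kN·m/m
M_D = W·d = 1205·5.24 = 6314.2 kN·m/m
FS = M_R / M_D = 19756.8 / 6314.2 = 3.129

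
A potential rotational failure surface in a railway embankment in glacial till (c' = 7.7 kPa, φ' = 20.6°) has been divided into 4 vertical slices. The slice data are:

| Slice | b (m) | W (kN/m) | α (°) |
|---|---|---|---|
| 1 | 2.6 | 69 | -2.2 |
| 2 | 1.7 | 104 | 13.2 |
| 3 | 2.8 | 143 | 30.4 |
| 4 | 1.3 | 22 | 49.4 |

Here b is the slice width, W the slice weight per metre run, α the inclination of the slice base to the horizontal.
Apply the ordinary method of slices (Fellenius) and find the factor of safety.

FS = 1.72

Ordinary method of slices: FS = Σ[c'·Δl_i + (W_i cosα_i)·tanφ'] / Σ W_i sinα_i, with Δl_i = b_i / cosα_i.
Slice 1: Δl = 2.6/cos(-2.2°) = 2.602 m; N'_1 = 69·cos(-2.2°) = 68.9; c'Δl = 20.03; W sinα = -2.6
Slice 2: Δl = 1.7/cos13.2° = 1.746 m; N'_2 = 104·cos13.2° = 101.3; c'Δl = 13.45; W sinα = 23.7
Slice 3: Δl = 2.8/cos30.4° = 3.246 m; N'_3 = 143·cos30.4° = 123.3; c'Δl = 25.00; W sinα = 72.4
Slice 4: Δl = 1.3/cos49.4° = 1.998 m; N'_4 = 22·cos49.4° = 14.3; c'Δl = 15.38; W sinα = 16.7
Σc'Δl = 73.9 kN/m; ΣN' = 307.9 kN/m; ΣW sinα = 110.2 kN/m
Resisting = 73.9 + 307.9·tan20.6° = 73.9 + 115.7 = 189.6 kN/m
FS = 189.6 / 110.2 = 1.721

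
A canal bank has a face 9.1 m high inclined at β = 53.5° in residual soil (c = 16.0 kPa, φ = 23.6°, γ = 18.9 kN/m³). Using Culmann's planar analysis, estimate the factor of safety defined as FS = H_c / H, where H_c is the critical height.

FS = 2.06

H_c = (4c/γ) · sinβ cosφ / [1 − cos(β − φ)]
    = (4·16.0/18.9) · sin53.5°·cos23.6° / [1 − cos29.9°]
    = 3.386 · 0.7366 / 0.1331 = 18.74 m
FS = H_c / H = 18.74 / 9.1 = 2.059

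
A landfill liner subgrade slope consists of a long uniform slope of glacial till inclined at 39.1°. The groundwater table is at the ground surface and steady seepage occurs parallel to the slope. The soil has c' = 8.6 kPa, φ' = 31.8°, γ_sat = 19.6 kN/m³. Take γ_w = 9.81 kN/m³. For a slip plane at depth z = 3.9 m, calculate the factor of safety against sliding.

With seepage parallel to the slope and the water table at the surface, the effective normal stress on the slip plane uses the buoyant unit weight γ' = γ_sat − γ_w while the driving shear stress uses γ_sat:
FS = [c' + γ' z cos²β tanφ'] / [γ_sat z sinβ cosβ]
γ' = 19.6 − 9.81 = 9.79 kN/m³
Numerator = 8.6 + 9.79·3.9·cos²39.1°·tan31.8° = 8.6 + 9.79·3.9·0.6022·0.6200 = 22.857 kPa
Denominator = 19.6·3.9·sin39.1°·cos39.1° = 19.6·3.9·0.6307·0.7760 = 37.412 kPa
FS = 22.857 / 37.412 = 0.611

FS = 0.61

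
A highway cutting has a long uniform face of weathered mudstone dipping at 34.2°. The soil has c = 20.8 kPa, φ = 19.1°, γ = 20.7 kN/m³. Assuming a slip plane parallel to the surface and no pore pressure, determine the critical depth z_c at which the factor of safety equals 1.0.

z_c = 4.41 m

Setting FS = 1.00 in FS = [c + γz cos²β tanφ] / [γz sinβ cosβ] and solving for z:
z = c / [γ cosβ (FS·sinβ − cosβ·tanφ)]
  = 20.8 / [20.7·cos34.2°·(1.00·sin34.2° − cos34.2°·tan19.1°)]
  = 20.8 / [20.7·0.8271·(1.00·0.5621 − 0.8271·0.3463)]
  = 20.8 / 4.7198 = 4.407 m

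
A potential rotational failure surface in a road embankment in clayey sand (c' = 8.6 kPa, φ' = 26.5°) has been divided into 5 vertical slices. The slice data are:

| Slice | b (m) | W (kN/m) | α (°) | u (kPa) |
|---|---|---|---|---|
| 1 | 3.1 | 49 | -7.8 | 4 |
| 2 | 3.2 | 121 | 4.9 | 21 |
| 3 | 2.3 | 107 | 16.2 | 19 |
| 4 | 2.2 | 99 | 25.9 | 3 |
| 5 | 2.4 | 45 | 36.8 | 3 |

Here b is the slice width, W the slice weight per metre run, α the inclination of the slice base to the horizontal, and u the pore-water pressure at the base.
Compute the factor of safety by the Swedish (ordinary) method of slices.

FS = 2.40

Ordinary method of slices: FS = Σ[c'·Δl_i + (W_i cosα_i − u_i·Δl_i)·tanφ'] / Σ W_i sinα_i, with Δl_i = b_i / cosα_i.
Slice 1: Δl = 3.1/cos(-7.8°) = 3.129 m; N'_1 = 49·cos(-7.8°) − 4·3.129 = 36.0; c'Δl = 26.91; W sinα = -6.7
Slice 2: Δl = 3.2/cos4.9° = 3.212 m; N'_2 = 121·cos4.9° − 21·3.212 = 53.1; c'Δl = 27.62; W sinα = 10.3
Slice 3: Δl = 2.3/cos16.2° = 2.395 m; N'_3 = 107·cos16.2° − 19·2.395 = 57.2; c'Δl = 20.60; W sinα = 29.9
Slice 4: Δl = 2.2/cos25.9° = 2.446 m; N'_4 = 99·cos25.9° − 3·2.446 = 81.7; c'Δl = 21.03; W sinα = 43.2
Slice 5: Δl = 2.4/cos36.8° = 2.997 m; N'_5 = 45·cos36.8° − 3·2.997 = 27.0; c'Δl = 25.78; W sinα = 27.0
Σc'Δl = 121.9 kN/m; ΣN' = 255.1 kN/m; ΣW sinα = 103.7 kN/m
Resisting = 121.9 + 255.1·tan26.5° = 121.9 + 127.2 = 249.1 kN/m
FS = 249.1 / 103.7 = 2.402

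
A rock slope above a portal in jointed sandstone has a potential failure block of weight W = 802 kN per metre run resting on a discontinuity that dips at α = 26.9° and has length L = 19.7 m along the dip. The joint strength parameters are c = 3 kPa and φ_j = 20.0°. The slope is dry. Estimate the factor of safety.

Resolving the block weight along and normal to the plane and applying the Mohr–Coulomb strength on the joint:
N' = W cosα = 802·cos26.9° = 715.2 kN/m
Driving force T = W sinα = 802·sin26.9° = 362.9 kN/m
Resisting force R = c·L + N'·tanφ_j = 3·19.7 + 715.2·tan20.0° = 59.1 + 260.3 = 319.4 kN/m
FS = R / T = 319.4 / 362.9 = 0.880

FS = 0.88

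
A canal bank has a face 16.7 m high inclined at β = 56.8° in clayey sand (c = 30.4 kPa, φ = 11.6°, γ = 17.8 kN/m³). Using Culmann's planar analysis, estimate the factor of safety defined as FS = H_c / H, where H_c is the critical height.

FS = 1.14

H_c = (4c/γ) · sinβ cosφ / [1 − cos(β − φ)]
    = (4·30.4/17.8) · sin56.8°·cos11.6° / [1 − cos45.2°]
    = 6.831 · 0.8197 / 0.2954 = 18.96 m
FS = H_c / H = 18.96 / 16.7 = 1.135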